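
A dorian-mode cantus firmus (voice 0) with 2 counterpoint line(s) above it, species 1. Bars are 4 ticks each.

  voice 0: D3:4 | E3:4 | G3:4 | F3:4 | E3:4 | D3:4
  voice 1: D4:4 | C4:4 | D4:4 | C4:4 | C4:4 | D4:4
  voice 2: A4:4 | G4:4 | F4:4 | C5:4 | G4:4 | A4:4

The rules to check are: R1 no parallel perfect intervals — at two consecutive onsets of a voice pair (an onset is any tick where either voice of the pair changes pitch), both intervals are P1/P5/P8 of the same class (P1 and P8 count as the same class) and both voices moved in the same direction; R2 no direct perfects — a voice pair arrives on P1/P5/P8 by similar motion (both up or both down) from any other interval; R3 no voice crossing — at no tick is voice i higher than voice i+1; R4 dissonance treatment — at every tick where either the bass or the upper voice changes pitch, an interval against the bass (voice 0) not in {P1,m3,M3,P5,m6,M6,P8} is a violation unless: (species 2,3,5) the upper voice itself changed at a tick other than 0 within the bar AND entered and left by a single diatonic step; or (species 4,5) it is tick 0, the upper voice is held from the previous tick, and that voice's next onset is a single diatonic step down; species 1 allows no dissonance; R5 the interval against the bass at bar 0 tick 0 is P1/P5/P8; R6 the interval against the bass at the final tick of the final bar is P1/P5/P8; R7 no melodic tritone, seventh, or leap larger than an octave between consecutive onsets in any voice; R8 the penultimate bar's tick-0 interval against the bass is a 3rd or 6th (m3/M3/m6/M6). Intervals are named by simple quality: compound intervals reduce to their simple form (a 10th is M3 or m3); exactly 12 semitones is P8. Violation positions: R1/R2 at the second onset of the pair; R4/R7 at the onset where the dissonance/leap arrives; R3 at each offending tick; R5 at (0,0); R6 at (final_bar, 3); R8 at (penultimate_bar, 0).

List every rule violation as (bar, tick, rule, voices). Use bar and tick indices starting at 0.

(1, 0, R1, (1, 2))
(2, 0, R2, (0, 1))
(2, 0, R4, (0, 2))
(3, 0, R1, (0, 1))
(5, 0, R1, (1, 2))

bar 0: v0=D3 v1=D4 v2=A4 downbeat P5
bar 1: v0=E3 v1=C4 v2=G4 downbeat m3
bar 2: v0=G3 v1=D4 v2=F4 downbeat m7
bar 3: v0=F3 v1=C4 v2=C5 downbeat P5
bar 4: v0=E3 v1=C4 v2=G4 downbeat m3
bar 5: v0=D3 v1=D4 v2=A4 downbeat P5
  -> R1 @ bar 1 tick 0 v(1, 2): D4/A4 P5 -> C4/G4 P5 similar
  -> R2 @ bar 2 tick 0 v(0, 1): E3/C4 m6 -> G3/D4 P5 similar
  -> R4 @ bar 2 tick 0 v(0, 2): G3/F4 m7 untreated
  -> R1 @ bar 3 tick 0 v(0, 1): G3/D4 P5 -> F3/C4 P5 similar
  -> R1 @ bar 5 tick 0 v(1, 2): C4/G4 P5 -> D4/A4 P5 similar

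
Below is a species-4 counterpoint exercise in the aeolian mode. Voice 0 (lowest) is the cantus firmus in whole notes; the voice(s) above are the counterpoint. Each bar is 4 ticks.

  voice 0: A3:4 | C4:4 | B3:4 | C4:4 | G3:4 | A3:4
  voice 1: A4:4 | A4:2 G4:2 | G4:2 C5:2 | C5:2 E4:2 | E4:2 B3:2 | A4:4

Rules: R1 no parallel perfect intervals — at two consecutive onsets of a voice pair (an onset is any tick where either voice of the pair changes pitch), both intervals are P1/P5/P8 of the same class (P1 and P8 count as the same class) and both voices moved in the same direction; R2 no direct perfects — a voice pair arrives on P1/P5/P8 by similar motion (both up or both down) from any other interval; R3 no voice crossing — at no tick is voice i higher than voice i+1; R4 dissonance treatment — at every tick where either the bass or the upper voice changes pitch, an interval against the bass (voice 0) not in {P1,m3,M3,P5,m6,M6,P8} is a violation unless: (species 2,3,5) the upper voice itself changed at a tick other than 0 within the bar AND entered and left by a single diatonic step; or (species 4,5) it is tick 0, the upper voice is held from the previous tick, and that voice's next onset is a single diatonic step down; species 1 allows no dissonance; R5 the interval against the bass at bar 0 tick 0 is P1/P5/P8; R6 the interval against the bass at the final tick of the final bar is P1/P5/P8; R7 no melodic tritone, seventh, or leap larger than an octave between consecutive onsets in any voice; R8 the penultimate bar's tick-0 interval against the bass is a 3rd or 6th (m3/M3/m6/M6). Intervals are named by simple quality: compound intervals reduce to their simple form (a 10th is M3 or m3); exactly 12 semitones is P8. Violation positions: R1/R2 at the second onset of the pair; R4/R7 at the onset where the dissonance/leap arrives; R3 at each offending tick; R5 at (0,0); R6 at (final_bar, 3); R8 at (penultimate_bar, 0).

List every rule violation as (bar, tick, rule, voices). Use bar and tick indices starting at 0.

bar 0: v0=A3 v1=A4 downbeat P8
bar 1: v0=C4 v1=A4 downbeat M6
bar 2: v0=B3 v1=G4 downbeat m6
bar 3: v0=C4 v1=C5 downbeat P8
bar 4: v0=G3 v1=E4 downbeat M6
bar 5: v0=A3 v1=A4 downbeat P8
  -> R4 @ bar 2 tick 2 v(0, 1): B3/C5 m2 untreated
  -> R2 @ bar 5 tick 0 v(0, 1): G3/B3 M3 -> A3/A4 P8 similar
  -> R7 @ bar 5 tick 0 v(1,): B3->A4 leap 10st

(2, 2, R4, (0, 1))
(5, 0, R2, (0, 1))
(5, 0, R7, (1,))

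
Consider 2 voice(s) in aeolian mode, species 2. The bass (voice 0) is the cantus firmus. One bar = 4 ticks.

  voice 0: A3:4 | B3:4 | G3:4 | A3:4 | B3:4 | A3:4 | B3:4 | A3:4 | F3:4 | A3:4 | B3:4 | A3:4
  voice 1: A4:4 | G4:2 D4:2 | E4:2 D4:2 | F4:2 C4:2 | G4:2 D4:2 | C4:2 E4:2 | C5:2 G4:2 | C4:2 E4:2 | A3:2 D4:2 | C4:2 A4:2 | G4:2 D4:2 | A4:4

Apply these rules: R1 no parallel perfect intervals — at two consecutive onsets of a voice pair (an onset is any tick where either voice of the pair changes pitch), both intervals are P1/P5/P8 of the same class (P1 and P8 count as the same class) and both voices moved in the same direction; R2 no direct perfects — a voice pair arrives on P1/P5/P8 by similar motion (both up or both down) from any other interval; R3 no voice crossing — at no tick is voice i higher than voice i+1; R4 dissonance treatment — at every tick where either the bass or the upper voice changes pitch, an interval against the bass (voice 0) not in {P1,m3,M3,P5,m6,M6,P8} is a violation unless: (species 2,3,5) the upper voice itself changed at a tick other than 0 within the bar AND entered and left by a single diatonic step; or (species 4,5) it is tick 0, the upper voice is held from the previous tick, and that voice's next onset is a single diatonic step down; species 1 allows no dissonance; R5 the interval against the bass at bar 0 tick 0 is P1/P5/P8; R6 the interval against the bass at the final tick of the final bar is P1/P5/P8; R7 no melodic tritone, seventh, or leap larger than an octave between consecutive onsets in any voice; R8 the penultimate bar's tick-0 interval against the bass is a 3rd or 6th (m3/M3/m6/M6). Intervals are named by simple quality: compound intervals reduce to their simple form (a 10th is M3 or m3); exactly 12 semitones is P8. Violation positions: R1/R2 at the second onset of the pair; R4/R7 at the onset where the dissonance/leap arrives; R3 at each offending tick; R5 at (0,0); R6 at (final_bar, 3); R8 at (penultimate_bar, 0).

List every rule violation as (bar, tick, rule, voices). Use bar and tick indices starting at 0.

(6, 0, R4, (0, 1))

bar 0: v0=A3 v1=A4 downbeat P8
bar 1: v0=B3 v1=G4 downbeat m6
bar 2: v0=G3 v1=E4 downbeat M6
bar 3: v0=A3 v1=F4 downbeat m6
bar 4: v0=B3 v1=G4 downbeat m6
bar 5: v0=A3 v1=C4 downbeat m3
bar 6: v0=B3 v1=C5 downbeat m2
bar 7: v0=A3 v1=C4 downbeat m3
bar 8: v0=F3 v1=A3 downbeat M3
bar 9: v0=A3 v1=C4 downbeat m3
bar 10: v0=B3 v1=G4 downbeat m6
bar 11: v0=A3 v1=A4 downbeat P8
  -> R4 @ bar 6 tick 0 v(0, 1): B3/C5 m2 untreated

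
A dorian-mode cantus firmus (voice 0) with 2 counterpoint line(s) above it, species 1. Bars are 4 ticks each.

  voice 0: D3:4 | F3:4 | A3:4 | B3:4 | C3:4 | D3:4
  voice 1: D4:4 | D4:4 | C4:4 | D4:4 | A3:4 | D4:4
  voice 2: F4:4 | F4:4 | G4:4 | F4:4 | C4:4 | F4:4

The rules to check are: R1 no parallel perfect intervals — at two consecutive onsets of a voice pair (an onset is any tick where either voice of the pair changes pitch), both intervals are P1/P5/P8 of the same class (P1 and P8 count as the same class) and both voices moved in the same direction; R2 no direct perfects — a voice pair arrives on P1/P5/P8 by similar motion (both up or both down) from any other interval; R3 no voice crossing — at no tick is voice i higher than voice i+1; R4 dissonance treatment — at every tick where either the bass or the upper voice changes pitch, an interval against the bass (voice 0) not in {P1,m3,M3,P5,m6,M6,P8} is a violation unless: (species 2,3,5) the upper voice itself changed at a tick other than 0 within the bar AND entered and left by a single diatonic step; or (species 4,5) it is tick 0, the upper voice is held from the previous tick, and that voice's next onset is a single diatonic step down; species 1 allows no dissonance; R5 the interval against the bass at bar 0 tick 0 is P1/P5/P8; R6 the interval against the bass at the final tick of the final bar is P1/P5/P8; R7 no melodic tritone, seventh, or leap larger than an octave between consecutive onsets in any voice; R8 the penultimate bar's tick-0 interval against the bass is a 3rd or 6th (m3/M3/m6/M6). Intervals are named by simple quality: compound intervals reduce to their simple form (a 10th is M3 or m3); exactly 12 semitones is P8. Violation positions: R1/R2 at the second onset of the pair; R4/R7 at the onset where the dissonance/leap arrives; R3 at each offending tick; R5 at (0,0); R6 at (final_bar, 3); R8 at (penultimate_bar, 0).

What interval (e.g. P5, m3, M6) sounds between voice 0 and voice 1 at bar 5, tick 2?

voice 0=D3 voice 1=D4 -> P8

P8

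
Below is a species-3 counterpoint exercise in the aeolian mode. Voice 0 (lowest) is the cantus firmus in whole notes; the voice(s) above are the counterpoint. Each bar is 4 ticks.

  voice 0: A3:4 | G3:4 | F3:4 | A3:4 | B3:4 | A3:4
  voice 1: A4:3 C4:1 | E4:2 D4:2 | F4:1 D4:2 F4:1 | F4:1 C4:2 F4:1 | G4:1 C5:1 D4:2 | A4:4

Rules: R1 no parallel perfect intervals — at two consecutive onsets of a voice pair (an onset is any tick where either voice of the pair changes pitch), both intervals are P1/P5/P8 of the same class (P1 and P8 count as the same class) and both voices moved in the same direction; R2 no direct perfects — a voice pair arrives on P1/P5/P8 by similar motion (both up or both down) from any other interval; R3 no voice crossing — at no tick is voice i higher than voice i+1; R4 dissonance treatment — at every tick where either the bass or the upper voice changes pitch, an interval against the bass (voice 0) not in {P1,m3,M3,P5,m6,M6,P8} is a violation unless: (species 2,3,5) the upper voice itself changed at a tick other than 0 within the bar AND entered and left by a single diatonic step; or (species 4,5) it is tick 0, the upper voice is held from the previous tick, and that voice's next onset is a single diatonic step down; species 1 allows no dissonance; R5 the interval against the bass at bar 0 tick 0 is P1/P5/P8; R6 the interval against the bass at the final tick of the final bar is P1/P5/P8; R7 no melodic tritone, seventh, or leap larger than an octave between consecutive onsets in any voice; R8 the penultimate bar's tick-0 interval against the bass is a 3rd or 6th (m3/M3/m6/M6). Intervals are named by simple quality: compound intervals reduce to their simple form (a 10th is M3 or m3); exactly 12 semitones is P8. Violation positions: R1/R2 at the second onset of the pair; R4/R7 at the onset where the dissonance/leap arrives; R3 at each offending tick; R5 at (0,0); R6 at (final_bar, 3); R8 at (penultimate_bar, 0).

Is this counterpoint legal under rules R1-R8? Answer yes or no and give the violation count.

bar 0: v0=A3 v1=A4 (P8)
bar 1: v0=G3 v1=E4 (M6)
bar 2: v0=F3 v1=F4 (P8)
bar 3: v0=A3 v1=F4 (m6)
bar 4: v0=B3 v1=G4 (m6)
bar 5: v0=A3 v1=A4 (P8)
  R4 @ bar4.1: B3/C5 m2 untreated
  R7 @ bar4.2: C5->D4 leap 10st

No (2 violations)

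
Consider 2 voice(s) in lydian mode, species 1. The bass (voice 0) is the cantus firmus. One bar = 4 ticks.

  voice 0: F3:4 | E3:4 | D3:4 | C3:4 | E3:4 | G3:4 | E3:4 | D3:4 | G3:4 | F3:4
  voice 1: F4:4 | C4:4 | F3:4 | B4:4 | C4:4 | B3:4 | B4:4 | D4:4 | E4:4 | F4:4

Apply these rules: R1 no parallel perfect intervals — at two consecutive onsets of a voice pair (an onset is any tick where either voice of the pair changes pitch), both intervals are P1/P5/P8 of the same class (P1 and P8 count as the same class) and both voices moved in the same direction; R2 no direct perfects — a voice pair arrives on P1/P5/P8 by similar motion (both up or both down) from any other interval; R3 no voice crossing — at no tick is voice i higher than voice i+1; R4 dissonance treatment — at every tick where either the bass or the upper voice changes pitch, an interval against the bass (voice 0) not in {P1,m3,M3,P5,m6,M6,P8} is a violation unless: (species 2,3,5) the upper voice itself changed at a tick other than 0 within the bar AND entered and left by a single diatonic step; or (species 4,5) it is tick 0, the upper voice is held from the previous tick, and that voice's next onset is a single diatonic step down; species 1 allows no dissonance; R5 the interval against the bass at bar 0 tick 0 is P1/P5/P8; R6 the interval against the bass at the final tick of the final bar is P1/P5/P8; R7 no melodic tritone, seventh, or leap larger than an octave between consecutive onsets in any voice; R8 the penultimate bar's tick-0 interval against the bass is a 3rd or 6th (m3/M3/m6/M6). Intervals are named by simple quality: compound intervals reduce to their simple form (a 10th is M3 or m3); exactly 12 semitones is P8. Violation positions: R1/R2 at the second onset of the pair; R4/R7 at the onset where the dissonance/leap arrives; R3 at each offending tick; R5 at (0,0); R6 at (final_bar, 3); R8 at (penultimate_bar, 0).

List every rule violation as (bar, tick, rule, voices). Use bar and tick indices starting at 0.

bar 0: v0=F3 v1=F4 downbeat P8
bar 1: v0=E3 v1=C4 downbeat m6
bar 2: v0=D3 v1=F3 downbeat m3
bar 3: v0=C3 v1=B4 downbeat M7
bar 4: v0=E3 v1=C4 downbeat m6
bar 5: v0=G3 v1=B3 downbeat M3
bar 6: v0=E3 v1=B4 downbeat P5
bar 7: v0=D3 v1=D4 downbeat P8
bar 8: v0=G3 v1=E4 downbeat M6
bar 9: v0=F3 v1=F4 downbeat P8
  -> R4 @ bar 3 tick 0 v(0, 1): C3/B4 M7 untreated
  -> R7 @ bar 3 tick 0 v(1,): F3->B4 leap 18st
  -> R7 @ bar 4 tick 0 v(1,): B4->C4 leap 11st
  -> R2 @ bar 7 tick 0 v(0, 1): E3/B4 P5 -> D3/D4 P8 similar

(3, 0, R4, (0, 1))
(3, 0, R7, (1,))
(4, 0, R7, (1,))
(7, 0, R2, (0, 1))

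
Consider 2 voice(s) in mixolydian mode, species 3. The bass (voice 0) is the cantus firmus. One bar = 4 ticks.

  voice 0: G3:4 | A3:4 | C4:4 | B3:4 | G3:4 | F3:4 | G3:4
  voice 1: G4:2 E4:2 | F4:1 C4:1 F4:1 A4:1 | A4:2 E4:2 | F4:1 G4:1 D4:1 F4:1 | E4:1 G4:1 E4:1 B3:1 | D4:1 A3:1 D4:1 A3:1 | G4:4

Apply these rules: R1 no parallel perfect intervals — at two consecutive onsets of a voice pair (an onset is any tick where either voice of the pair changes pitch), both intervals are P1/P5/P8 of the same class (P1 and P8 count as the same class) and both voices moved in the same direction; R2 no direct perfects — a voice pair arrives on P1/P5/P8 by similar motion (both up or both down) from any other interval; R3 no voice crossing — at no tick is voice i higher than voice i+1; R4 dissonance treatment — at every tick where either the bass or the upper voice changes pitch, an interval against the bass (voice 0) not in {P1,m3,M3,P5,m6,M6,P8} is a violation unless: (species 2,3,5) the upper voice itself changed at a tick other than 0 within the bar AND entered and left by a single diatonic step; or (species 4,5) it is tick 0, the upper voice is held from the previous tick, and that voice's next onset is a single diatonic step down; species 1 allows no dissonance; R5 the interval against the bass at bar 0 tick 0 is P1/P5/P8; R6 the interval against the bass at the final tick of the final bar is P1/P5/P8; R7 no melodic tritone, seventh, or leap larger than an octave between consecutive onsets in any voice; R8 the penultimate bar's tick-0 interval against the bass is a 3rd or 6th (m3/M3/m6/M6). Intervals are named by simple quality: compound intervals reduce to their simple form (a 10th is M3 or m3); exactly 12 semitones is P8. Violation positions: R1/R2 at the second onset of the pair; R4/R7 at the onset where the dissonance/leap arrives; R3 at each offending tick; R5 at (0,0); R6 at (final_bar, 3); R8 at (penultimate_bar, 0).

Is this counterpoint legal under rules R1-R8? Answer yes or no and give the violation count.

bar 0: v0=G3 v1=G4 (P8)
bar 1: v0=A3 v1=F4 (m6)
bar 2: v0=C4 v1=A4 (M6)
bar 3: v0=B3 v1=F4 (TT)
bar 4: v0=G3 v1=E4 (M6)
bar 5: v0=F3 v1=D4 (M6)
bar 6: v0=G3 v1=G4 (P8)
  R4 @ bar3.0: B3/F4 TT untreated
  R4 @ bar3.3: B3/F4 TT untreated
  R2 @ bar6.0: F3/A3 M3 -> G3/G4 P8 similar
  R7 @ bar6.0: A3->G4 leap 10st

No (4 violations)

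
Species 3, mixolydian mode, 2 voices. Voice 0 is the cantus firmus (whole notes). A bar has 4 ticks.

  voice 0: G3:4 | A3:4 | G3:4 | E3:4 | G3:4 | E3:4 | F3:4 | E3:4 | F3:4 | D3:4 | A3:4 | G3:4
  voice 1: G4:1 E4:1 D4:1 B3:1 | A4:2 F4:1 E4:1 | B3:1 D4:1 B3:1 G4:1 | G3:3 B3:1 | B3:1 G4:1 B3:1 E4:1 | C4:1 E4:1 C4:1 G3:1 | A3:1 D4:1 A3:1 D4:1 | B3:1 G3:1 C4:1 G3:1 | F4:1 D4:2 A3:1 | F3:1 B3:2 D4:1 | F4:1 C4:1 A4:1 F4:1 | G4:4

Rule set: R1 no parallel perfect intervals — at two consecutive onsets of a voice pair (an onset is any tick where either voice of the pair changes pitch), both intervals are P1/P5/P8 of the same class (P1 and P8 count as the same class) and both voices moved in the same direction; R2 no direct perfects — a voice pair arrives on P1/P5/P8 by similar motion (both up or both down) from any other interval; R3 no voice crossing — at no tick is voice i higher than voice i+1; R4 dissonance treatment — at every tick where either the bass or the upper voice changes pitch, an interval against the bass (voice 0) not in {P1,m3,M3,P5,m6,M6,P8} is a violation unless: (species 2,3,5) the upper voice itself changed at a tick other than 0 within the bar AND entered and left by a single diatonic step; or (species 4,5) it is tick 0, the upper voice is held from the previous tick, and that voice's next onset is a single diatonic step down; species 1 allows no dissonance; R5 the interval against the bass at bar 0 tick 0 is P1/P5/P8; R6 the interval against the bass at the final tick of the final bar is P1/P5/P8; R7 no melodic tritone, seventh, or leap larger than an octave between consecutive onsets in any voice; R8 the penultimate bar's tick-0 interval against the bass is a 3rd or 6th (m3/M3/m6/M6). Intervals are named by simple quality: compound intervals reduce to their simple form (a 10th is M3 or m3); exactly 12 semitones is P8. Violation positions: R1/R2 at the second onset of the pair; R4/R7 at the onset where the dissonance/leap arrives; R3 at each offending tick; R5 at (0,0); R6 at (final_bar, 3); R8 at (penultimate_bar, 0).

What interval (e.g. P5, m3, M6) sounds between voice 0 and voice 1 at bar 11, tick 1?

P8

voice 0=G3 voice 1=G4 -> P8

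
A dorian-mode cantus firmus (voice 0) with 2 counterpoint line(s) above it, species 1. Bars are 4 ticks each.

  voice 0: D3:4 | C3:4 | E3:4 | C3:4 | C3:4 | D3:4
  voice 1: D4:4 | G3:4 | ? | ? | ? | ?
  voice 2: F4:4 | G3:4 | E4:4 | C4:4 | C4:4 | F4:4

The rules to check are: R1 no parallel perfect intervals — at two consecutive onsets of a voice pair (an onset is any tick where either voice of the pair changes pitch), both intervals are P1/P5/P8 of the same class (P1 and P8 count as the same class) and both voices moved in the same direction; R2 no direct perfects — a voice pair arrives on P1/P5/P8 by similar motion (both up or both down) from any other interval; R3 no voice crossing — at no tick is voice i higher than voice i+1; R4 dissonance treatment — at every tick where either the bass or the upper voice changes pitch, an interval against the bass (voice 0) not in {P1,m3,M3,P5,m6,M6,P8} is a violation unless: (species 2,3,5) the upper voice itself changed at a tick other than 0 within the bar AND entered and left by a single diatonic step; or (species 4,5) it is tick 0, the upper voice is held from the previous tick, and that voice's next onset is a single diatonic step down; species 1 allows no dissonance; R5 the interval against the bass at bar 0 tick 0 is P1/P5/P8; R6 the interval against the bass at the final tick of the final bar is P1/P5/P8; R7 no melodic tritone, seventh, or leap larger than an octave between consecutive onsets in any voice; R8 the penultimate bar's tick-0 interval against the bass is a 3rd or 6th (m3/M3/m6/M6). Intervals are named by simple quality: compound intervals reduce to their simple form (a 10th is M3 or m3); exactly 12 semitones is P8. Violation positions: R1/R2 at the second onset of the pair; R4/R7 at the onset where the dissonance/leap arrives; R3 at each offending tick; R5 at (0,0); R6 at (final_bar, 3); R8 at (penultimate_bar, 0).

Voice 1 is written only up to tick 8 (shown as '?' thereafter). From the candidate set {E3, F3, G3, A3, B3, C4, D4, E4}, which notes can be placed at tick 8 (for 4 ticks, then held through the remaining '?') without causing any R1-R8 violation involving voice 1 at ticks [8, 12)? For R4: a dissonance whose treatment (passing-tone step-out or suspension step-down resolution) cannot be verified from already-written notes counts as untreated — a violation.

E3: legal
F3: violates R4
G3: legal
A3: violates R2,R4
B3: violates R1
C4: legal
D4: violates R4
E4: violates R1,R2

{C4, E3, G3}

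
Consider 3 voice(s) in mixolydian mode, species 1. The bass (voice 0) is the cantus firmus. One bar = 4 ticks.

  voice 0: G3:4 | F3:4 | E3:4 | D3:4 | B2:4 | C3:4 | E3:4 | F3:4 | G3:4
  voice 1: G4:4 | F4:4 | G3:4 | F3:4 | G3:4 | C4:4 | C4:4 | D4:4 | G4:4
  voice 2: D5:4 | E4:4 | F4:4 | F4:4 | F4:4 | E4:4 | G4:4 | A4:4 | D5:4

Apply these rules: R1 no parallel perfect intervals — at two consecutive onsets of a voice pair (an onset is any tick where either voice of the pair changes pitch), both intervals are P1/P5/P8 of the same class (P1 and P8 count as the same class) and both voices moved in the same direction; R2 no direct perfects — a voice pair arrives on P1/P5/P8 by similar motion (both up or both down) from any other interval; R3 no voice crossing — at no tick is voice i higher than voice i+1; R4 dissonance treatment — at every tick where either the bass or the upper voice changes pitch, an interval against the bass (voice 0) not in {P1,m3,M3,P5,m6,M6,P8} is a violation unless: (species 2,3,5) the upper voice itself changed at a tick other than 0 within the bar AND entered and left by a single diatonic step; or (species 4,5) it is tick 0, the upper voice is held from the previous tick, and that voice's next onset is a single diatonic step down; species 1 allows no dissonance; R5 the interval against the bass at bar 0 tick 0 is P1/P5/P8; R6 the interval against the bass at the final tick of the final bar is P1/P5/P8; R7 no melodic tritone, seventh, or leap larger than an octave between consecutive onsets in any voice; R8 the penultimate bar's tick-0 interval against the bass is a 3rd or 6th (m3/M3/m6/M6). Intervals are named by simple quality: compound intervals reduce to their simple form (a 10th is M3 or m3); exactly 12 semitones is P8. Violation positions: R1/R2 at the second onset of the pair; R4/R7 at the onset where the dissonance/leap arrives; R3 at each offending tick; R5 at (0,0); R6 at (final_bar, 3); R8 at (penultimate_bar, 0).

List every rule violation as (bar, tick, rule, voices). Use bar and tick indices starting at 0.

(1, 0, R1, (0, 1))
(1, 0, R3, (1, 2))
(1, 0, R4, (0, 2))
(1, 0, R7, (2,))
(1, 1, R3, (1, 2))
(1, 2, R3, (1, 2))
(1, 3, R3, (1, 2))
(2, 0, R4, (0, 2))
(2, 0, R7, (1,))
(4, 0, R4, (0, 2))
(5, 0, R2, (0, 1))
(7, 0, R1, (1, 2))
(8, 0, R1, (1, 2))
(8, 0, R2, (0, 1))
(8, 0, R2, (0, 2))

bar 0: v0=G3 v1=G4 v2=D5 downbeat P5
bar 1: v0=F3 v1=F4 v2=E4 downbeat M7
bar 2: v0=E3 v1=G3 v2=F4 downbeat m2
bar 3: v0=D3 v1=F3 v2=F4 downbeat m3
bar 4: v0=B2 v1=G3 v2=F4 downbeat TT
bar 5: v0=C3 v1=C4 v2=E4 downbeat M3
bar 6: v0=E3 v1=C4 v2=G4 downbeat m3
bar 7: v0=F3 v1=D4 v2=A4 downbeat M3
bar 8: v0=G3 v1=G4 v2=D5 downbeat P5
  -> R1 @ bar 1 tick 0 v(0, 1): G3/G4 P8 -> F3/F4 P8 similar
  -> R3 @ bar 1 tick 0 v(1, 2): F4 above E4
  -> R4 @ bar 1 tick 0 v(0, 2): F3/E4 M7 untreated
  -> R7 @ bar 1 tick 0 v(2,): D5->E4 leap 10st
  -> R3 @ bar 1 tick 1 v(1, 2): F4 above E4
  -> R3 @ bar 1 tick 2 v(1, 2): F4 above E4
  -> R3 @ bar 1 tick 3 v(1, 2): F4 above E4
  -> R4 @ bar 2 tick 0 v(0, 2): E3/F4 m2 untreated
  -> R7 @ bar 2 tick 0 v(1,): F4->G3 leap 10st
  -> R4 @ bar 4 tick 0 v(0, 2): B2/F4 TT untreated
  -> R2 @ bar 5 tick 0 v(0, 1): B2/G3 m6 -> C3/C4 P8 similar
  -> R1 @ bar 7 tick 0 v(1, 2): C4/G4 P5 -> D4/A4 P5 similar
  -> R1 @ bar 8 tick 0 v(1, 2): D4/A4 P5 -> G4/D5 P5 similar
  -> R2 @ bar 8 tick 0 v(0, 1): F3/D4 M6 -> G3/G4 P8 similar
  -> R2 @ bar 8 tick 0 v(0, 2): F3/A4 M3 -> G3/D5 P5 similar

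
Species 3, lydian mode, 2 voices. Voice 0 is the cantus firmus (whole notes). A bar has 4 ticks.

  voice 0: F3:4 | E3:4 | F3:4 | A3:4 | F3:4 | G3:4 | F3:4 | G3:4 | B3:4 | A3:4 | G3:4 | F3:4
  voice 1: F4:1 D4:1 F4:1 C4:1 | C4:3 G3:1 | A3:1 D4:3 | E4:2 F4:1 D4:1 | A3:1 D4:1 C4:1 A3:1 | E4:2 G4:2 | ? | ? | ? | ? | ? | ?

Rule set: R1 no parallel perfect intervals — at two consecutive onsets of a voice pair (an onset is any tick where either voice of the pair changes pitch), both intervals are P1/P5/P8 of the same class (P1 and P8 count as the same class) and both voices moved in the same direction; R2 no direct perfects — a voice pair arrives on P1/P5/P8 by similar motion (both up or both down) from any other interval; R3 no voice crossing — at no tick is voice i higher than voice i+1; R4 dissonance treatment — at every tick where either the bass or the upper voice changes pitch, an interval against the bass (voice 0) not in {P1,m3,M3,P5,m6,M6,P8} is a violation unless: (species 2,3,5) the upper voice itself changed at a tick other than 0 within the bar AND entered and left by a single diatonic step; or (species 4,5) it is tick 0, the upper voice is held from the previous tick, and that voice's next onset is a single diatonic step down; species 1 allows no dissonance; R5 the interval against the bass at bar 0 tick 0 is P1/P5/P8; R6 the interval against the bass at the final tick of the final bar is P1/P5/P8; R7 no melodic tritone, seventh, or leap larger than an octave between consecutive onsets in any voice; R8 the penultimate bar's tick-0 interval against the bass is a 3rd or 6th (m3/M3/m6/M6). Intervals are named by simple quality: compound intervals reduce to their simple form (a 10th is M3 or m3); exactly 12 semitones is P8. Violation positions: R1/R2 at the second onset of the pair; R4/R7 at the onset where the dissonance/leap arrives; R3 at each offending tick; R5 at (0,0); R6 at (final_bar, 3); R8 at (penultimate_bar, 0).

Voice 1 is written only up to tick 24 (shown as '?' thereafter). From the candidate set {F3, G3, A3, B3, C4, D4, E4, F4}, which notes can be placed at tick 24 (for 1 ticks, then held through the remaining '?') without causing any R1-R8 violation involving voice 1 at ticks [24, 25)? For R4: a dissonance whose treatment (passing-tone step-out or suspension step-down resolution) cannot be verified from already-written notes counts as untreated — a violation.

F3: violates R1,R7
G3: violates R4
A3: violates R7
B3: violates R4
C4: violates R2
D4: legal
E4: violates R4
F4: violates R1

{D4}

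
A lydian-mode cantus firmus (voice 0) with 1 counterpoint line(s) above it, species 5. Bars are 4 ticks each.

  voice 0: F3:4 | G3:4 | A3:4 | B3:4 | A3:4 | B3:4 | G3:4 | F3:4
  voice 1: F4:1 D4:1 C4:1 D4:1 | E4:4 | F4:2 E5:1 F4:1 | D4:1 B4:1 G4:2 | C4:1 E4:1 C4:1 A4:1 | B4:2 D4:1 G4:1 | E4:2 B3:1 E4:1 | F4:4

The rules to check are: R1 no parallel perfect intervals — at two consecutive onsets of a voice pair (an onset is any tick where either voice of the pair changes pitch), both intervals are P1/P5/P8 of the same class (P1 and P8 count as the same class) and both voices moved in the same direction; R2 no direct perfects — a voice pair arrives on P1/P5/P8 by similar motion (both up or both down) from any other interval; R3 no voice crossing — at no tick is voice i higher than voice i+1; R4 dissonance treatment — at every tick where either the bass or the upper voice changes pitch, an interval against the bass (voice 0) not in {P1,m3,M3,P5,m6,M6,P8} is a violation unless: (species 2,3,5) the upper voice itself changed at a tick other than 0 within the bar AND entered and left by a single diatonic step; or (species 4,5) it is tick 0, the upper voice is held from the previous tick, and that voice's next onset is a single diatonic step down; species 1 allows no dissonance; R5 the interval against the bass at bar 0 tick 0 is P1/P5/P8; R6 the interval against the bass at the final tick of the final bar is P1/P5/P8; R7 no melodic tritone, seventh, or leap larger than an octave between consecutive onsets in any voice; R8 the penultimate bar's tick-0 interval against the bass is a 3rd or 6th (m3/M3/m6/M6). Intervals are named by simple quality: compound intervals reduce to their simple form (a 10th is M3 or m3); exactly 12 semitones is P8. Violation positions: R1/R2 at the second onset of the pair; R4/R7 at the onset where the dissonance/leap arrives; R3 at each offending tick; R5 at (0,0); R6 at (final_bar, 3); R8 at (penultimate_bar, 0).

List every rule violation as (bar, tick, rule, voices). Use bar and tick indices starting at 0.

(2, 2, R7, (1,))
(2, 3, R7, (1,))
(5, 0, R1, (0, 1))

bar 0: v0=F3 v1=F4 downbeat P8
bar 1: v0=G3 v1=E4 downbeat M6
bar 2: v0=A3 v1=F4 downbeat m6
bar 3: v0=B3 v1=D4 downbeat m3
bar 4: v0=A3 v1=C4 downbeat m3
bar 5: v0=B3 v1=B4 downbeat P8
bar 6: v0=G3 v1=E4 downbeat M6
bar 7: v0=F3 v1=F4 downbeat P8
  -> R7 @ bar 2 tick 2 v(1,): F4->E5 leap 11st
  -> R7 @ bar 2 tick 3 v(1,): E5->F4 leap 11st
  -> R1 @ bar 5 tick 0 v(0, 1): A3/A4 P8 -> B3/B4 P8 similar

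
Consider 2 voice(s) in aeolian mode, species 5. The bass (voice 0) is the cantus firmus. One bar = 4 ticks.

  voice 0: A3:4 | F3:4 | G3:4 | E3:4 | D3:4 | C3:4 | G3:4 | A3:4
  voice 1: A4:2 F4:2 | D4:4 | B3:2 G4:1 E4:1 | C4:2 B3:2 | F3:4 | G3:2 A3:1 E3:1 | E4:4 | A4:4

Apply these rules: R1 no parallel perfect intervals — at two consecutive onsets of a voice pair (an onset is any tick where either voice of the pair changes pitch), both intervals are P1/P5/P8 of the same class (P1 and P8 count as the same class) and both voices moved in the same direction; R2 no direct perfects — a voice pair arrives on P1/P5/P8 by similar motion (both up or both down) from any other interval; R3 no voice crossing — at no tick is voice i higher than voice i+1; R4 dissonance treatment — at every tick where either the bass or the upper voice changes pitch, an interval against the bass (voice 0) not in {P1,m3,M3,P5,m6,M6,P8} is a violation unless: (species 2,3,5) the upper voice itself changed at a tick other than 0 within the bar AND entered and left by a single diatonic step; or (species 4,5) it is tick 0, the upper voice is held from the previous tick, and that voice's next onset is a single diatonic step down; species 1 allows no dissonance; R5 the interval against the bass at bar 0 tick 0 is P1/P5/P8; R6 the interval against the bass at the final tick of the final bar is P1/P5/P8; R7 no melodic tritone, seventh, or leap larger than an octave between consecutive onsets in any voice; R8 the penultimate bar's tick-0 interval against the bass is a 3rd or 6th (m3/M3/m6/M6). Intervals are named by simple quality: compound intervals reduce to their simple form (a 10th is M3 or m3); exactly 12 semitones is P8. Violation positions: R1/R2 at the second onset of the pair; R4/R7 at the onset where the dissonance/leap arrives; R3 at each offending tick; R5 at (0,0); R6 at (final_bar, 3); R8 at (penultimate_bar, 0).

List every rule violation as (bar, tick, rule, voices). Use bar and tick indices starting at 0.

bar 0: v0=A3 v1=A4 downbeat P8
bar 1: v0=F3 v1=D4 downbeat M6
bar 2: v0=G3 v1=B3 downbeat M3
bar 3: v0=E3 v1=C4 downbeat m6
bar 4: v0=D3 v1=F3 downbeat m3
bar 5: v0=C3 v1=G3 downbeat P5
bar 6: v0=G3 v1=E4 downbeat M6
bar 7: v0=A3 v1=A4 downbeat P8
  -> R7 @ bar 4 tick 0 v(1,): B3->F3 leap 6st
  -> R2 @ bar 7 tick 0 v(0, 1): G3/E4 M6 -> A3/A4 P8 similar

(4, 0, R7, (1,))
(7, 0, R2, (0, 1))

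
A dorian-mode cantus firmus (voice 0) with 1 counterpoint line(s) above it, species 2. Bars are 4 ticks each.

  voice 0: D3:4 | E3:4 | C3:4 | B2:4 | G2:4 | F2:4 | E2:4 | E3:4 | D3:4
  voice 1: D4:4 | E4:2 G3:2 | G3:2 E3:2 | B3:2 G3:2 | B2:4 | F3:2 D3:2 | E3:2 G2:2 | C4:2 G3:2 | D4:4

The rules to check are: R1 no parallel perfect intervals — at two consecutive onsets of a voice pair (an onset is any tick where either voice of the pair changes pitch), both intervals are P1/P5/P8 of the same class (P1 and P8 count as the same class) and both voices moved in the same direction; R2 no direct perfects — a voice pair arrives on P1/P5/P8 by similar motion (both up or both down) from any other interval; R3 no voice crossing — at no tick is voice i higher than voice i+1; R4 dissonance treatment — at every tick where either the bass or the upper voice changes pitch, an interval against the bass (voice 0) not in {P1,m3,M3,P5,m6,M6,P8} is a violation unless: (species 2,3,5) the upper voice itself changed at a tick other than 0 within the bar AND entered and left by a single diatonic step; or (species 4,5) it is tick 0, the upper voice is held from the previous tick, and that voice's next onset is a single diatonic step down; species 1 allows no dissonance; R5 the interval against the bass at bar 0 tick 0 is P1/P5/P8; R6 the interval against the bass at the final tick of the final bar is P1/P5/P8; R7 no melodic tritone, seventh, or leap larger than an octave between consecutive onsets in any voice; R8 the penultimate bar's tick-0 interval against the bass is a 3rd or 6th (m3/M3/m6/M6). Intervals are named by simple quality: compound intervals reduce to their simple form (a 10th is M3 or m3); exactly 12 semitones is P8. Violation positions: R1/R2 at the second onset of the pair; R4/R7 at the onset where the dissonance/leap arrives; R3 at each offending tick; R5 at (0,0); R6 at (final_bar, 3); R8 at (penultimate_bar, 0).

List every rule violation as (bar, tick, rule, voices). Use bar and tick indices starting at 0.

bar 0: v0=D3 v1=D4 downbeat P8
bar 1: v0=E3 v1=E4 downbeat P8
bar 2: v0=C3 v1=G3 downbeat P5
bar 3: v0=B2 v1=B3 downbeat P8
bar 4: v0=G2 v1=B2 downbeat M3
bar 5: v0=F2 v1=F3 downbeat P8
bar 6: v0=E2 v1=E3 downbeat P8
bar 7: v0=E3 v1=C4 downbeat m6
bar 8: v0=D3 v1=D4 downbeat P8
  -> R1 @ bar 1 tick 0 v(0, 1): D3/D4 P8 -> E3/E4 P8 similar
  -> R7 @ bar 5 tick 0 v(1,): B2->F3 leap 6st
  -> R7 @ bar 7 tick 0 v(1,): G2->C4 leap 17st

(1, 0, R1, (0, 1))
(5, 0, R7, (1,))
(7, 0, R7, (1,))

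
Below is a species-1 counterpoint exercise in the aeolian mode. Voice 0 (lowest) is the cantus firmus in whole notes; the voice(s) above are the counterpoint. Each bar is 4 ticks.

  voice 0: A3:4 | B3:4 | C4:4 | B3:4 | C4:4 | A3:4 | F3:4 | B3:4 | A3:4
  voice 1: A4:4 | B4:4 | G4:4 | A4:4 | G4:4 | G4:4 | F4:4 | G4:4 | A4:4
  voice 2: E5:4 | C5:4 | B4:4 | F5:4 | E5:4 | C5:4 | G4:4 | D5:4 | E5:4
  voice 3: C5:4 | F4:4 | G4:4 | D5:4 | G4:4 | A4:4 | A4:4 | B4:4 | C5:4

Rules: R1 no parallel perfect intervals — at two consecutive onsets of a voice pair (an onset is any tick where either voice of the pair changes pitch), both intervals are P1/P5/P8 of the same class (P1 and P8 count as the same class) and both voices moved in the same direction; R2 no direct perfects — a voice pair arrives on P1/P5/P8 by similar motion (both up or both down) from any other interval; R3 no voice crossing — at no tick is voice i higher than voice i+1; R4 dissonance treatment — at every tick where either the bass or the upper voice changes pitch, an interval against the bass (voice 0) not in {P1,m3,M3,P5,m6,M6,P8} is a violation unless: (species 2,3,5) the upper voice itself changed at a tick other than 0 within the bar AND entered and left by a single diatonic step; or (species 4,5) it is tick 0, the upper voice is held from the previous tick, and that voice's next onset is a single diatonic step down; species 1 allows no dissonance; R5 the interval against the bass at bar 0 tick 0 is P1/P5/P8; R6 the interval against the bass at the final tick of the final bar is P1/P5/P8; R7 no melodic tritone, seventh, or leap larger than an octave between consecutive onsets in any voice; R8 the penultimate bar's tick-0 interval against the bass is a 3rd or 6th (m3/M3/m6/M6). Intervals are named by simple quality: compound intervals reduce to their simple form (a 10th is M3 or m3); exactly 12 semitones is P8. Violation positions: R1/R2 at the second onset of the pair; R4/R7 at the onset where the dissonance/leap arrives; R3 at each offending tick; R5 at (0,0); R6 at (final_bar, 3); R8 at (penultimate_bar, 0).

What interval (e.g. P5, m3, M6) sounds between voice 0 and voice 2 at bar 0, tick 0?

voice 0=A3 voice 2=E5 -> P5

P5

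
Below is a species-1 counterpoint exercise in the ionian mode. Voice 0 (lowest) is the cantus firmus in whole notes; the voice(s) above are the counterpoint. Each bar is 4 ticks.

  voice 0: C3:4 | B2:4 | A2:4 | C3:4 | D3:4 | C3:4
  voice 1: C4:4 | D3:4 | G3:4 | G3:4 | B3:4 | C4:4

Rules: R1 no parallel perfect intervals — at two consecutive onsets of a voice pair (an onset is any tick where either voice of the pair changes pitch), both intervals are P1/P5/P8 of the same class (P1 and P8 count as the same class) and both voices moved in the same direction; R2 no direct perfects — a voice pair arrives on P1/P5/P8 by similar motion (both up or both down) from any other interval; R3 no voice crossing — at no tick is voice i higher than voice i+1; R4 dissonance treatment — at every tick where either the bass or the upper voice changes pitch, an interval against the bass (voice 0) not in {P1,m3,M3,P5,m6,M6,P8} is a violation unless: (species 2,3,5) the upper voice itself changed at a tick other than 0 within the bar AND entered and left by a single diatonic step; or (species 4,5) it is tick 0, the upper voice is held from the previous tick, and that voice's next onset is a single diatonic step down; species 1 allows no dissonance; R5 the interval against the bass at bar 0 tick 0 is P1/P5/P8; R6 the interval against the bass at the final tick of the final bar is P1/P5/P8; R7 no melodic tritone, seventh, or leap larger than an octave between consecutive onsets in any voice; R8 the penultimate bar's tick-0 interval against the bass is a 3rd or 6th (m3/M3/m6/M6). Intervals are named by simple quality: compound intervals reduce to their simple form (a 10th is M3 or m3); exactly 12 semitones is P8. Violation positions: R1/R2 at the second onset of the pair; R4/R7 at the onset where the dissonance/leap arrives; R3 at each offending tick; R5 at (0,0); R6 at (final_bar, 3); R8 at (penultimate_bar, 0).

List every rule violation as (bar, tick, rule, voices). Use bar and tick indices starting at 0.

bar 0: v0=C3 v1=C4 downbeat P8
bar 1: v0=B2 v1=D3 downbeat m3
bar 2: v0=A2 v1=G3 downbeat m7
bar 3: v0=C3 v1=G3 downbeat P5
bar 4: v0=D3 v1=B3 downbeat M6
bar 5: v0=C3 v1=C4 downbeat P8
  -> R7 @ bar 1 tick 0 v(1,): C4->D3 leap 10st
  -> R4 @ bar 2 tick 0 v(0, 1): A2/G3 m7 untreated

(1, 0, R7, (1,))
(2, 0, R4, (0, 1))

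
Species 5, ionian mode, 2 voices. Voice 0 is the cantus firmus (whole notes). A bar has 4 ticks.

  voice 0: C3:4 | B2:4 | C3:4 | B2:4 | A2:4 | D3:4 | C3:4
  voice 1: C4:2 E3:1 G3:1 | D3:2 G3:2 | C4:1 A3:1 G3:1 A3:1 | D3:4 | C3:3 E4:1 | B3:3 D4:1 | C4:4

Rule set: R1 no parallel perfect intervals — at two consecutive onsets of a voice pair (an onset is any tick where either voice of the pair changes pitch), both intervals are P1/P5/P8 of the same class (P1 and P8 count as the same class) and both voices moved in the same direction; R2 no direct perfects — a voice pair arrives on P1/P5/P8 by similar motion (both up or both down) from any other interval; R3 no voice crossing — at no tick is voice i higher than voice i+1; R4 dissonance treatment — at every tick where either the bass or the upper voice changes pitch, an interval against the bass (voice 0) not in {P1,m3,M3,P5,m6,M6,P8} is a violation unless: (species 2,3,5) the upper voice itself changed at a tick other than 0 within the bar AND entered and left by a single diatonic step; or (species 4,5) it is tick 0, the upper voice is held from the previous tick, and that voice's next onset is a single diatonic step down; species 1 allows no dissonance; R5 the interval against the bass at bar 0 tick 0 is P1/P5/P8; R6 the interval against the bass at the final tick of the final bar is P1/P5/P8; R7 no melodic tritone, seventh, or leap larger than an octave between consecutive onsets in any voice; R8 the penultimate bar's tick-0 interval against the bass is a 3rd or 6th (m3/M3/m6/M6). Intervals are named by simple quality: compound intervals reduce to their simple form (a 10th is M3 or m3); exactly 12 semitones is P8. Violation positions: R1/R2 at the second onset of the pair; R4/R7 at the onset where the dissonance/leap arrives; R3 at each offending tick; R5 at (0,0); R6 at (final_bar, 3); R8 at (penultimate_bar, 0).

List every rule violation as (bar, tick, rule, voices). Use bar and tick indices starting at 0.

bar 0: v0=C3 v1=C4 downbeat P8
bar 1: v0=B2 v1=D3 downbeat m3
bar 2: v0=C3 v1=C4 downbeat P8
bar 3: v0=B2 v1=D3 downbeat m3
bar 4: v0=A2 v1=C3 downbeat m3
bar 5: v0=D3 v1=B3 downbeat M6
bar 6: v0=C3 v1=C4 downbeat P8
  -> R2 @ bar 2 tick 0 v(0, 1): B2/G3 m6 -> C3/C4 P8 similar
  -> R7 @ bar 4 tick 3 v(1,): C3->E4 leap 16st
  -> R1 @ bar 6 tick 0 v(0, 1): D3/D4 P8 -> C3/C4 P8 similar

(2, 0, R2, (0, 1))
(4, 3, R7, (1,))
(6, 0, R1, (0, 1))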